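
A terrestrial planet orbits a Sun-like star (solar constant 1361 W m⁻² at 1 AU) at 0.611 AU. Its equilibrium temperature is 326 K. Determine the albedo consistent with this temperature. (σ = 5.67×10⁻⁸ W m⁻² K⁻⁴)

Flux at 0.611 AU: S = 1361/0.611² = 3650 W m⁻².
From T_eq⁴ = S(1−A)/(4σ): 1−A = 4σT_eq⁴/S.
1−A = 4 × 5.67×10⁻⁸ × (326)⁴ / 3650 = 0.703.

A ≈ 0.30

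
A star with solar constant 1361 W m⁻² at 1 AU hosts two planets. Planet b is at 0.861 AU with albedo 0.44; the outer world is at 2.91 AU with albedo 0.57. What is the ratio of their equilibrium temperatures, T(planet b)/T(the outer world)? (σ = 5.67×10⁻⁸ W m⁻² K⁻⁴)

T₁/T₂ ≈ 1.964

T_eq = [S₀(1−A)/(4σd²)]^(1/4), so T ∝ (1−A)^(1/4) / √d.
T₁ = [1361×0.56/(4×5.67×10⁻⁸×0.861²)]^(1/4) = 259.48 K.
T₂ = [1361×0.43/(4×5.67×10⁻⁸×2.91²)]^(1/4) = 132.12 K.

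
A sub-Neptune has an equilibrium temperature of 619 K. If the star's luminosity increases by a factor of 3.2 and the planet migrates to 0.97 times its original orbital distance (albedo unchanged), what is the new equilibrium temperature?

T_eq ∝ L^(1/4) · d^(−1/2).
T′ = 619 × 3.2^(1/4) / 0.97^(1/2) = 841 K.

T_eq ≈ 841 K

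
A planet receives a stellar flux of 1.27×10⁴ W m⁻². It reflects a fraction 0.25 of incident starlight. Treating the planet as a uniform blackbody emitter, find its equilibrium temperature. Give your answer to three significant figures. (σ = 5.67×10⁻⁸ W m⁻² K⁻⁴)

T_eq ≈ 453 K

Energy balance: absorbed = emitted ⇒ πR²·S(1−A) = 4πR²·σT_eq⁴, so T_eq⁴ = S(1−A)/(4σ).
T_eq = [1.27×10⁴ × 0.75 / (4 × 5.67×10⁻⁸)]^(1/4) = (4.20×10¹⁰)^(1/4) = 453 K.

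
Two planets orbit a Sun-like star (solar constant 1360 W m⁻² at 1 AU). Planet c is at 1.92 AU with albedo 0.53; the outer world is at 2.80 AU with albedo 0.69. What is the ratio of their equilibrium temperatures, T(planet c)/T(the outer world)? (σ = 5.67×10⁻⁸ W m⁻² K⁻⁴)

T₁/T₂ ≈ 1.340

T_eq = [S₀(1−A)/(4σd²)]^(1/4), so T ∝ (1−A)^(1/4) / √d.
T₁ = [1360×0.47/(4×5.67×10⁻⁸×1.92²)]^(1/4) = 166.28 K.
T₂ = [1360×0.31/(4×5.67×10⁻⁸×2.80²)]^(1/4) = 124.09 K.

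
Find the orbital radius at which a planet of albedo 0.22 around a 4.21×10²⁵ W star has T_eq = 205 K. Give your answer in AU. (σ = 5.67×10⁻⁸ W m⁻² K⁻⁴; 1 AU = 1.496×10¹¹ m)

From T_eq⁴ = L(1−A)/(16πσd²): d = √[L(1−A)/(16πσT_eq⁴)].
d = √[4.21×10²⁵ × 0.78 / (16π × 5.67×10⁻⁸ × (205)⁴)] = 8.08×10¹⁰ m = 0.540 AU.

d ≈ 0.540 AU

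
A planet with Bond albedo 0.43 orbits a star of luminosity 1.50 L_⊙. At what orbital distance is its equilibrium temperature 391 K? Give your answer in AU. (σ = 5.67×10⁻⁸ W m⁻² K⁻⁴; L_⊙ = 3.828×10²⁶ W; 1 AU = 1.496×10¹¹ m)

L = 1.50 × 3.828×10²⁶ = 5.74×10²⁶ W.
From T_eq⁴ = L(1−A)/(16πσd²): d = √[L(1−A)/(16πσT_eq⁴)].
d = √[5.74×10²⁶ × 0.57 / (16π × 5.67×10⁻⁸ × (391)⁴)] = 7.01×10¹⁰ m = 0.469 AU.

d ≈ 0.469 AU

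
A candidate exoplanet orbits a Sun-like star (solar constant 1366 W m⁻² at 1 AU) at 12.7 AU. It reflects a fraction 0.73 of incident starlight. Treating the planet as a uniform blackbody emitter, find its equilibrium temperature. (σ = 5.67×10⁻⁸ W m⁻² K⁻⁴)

Flux at 12.7 AU: S = 1366/12.7² = 8.47 W m⁻².
Energy balance: absorbed = emitted ⇒ πR²·S(1−A) = 4πR²·σT_eq⁴, so T_eq⁴ = S(1−A)/(4σ).
T_eq = [8.47 × 0.27 / (4 × 5.67×10⁻⁸)]^(1/4) = (1.01×10⁷)^(1/4) = 56.3 K.

T_eq ≈ 56.3 K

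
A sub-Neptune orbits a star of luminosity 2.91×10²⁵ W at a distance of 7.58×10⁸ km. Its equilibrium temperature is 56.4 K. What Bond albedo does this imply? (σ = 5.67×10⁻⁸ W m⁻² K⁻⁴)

d = 7.58×10⁸ km = 7.58×10¹¹ m.
Flux: S = L/(4πd²) = 2.91×10²⁵/(4π×(7.58×10¹¹)²) = 4.03 W m⁻².
From T_eq⁴ = S(1−A)/(4σ): 1−A = 4σT_eq⁴/S.
1−A = 4 × 5.67×10⁻⁸ × (56.4)⁴ / 4.03 = 0.569.

A ≈ 0.43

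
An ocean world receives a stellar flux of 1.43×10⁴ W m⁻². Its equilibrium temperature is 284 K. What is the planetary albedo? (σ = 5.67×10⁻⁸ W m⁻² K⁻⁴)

A ≈ 0.90

From T_eq⁴ = S(1−A)/(4σ): 1−A = 4σT_eq⁴/S.
1−A = 4 × 5.67×10⁻⁸ × (284)⁴ / 1.43×10⁴ = 0.103.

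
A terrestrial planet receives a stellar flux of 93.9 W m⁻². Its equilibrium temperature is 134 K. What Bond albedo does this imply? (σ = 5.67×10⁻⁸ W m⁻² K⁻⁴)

A ≈ 0.22

From T_eq⁴ = S(1−A)/(4σ): 1−A = 4σT_eq⁴/S.
1−A = 4 × 5.67×10⁻⁸ × (134)⁴ / 93.9 = 0.779.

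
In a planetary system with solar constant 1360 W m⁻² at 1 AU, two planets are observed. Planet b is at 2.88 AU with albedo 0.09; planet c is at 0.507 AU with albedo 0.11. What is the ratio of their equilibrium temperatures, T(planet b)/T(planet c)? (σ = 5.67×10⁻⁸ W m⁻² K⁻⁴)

T₁/T₂ ≈ 0.422

T_eq = [S₀(1−A)/(4σd²)]^(1/4), so T ∝ (1−A)^(1/4) / √d.
T₁ = [1360×0.91/(4×5.67×10⁻⁸×2.88²)]^(1/4) = 160.15 K.
T₂ = [1360×0.89/(4×5.67×10⁻⁸×0.507²)]^(1/4) = 379.59 K.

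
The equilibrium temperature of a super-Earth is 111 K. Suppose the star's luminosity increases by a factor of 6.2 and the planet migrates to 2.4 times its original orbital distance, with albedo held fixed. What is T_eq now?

T_eq ≈ 113 K

T_eq ∝ L^(1/4) · d^(−1/2).
T′ = 111 × 6.2^(1/4) / 2.4^(1/2) = 113 K.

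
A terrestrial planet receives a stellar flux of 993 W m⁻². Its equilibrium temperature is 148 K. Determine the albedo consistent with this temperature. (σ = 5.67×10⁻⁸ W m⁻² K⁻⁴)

From T_eq⁴ = S(1−A)/(4σ): 1−A = 4σT_eq⁴/S.
1−A = 4 × 5.67×10⁻⁸ × (148)⁴ / 993 = 0.110.

A ≈ 0.89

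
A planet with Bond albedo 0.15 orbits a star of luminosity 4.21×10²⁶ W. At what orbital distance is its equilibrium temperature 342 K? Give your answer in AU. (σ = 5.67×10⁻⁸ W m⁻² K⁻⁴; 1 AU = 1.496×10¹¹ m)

From T_eq⁴ = L(1−A)/(16πσd²): d = √[L(1−A)/(16πσT_eq⁴)].
d = √[4.21×10²⁶ × 0.85 / (16π × 5.67×10⁻⁸ × (342)⁴)] = 9.58×10¹⁰ m = 0.640 AU.

d ≈ 0.640 AU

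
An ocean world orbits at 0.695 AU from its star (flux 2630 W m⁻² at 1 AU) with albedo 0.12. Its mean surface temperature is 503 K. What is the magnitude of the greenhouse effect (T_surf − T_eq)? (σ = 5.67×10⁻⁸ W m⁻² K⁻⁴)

S = 2630/0.695² = 5445 W m⁻².
T_eq = [S(1−A)/(4σ)]^(1/4) = [5445×0.88/(4×5.67×10⁻⁸)]^(1/4) = 381.2 K.
ΔT = T_surf − T_eq = 503 − 381.2.

ΔT ≈ 121.8 K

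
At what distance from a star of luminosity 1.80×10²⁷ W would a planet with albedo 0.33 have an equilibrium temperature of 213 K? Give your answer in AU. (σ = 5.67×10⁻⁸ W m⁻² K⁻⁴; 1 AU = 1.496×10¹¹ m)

d ≈ 3.03 AU

From T_eq⁴ = L(1−A)/(16πσd²): d = √[L(1−A)/(16πσT_eq⁴)].
d = √[1.80×10²⁷ × 0.67 / (16π × 5.67×10⁻⁸ × (213)⁴)] = 4.53×10¹¹ m = 3.03 AU.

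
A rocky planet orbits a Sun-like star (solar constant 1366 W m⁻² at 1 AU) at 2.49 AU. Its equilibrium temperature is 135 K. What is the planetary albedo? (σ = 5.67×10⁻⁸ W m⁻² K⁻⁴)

Flux at 2.49 AU: S = 1366/2.49² = 220 W m⁻².
From T_eq⁴ = S(1−A)/(4σ): 1−A = 4σT_eq⁴/S.
1−A = 4 × 5.67×10⁻⁸ × (135)⁴ / 220 = 0.342.

A ≈ 0.66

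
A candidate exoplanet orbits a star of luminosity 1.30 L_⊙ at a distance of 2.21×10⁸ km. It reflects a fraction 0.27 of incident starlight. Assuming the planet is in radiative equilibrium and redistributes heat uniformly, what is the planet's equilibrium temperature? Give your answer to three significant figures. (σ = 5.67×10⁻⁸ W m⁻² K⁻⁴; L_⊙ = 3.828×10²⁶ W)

T_eq ≈ 226 K

d = 2.21×10⁸ km = 2.21×10¹¹ m.
L = 1.30 × 3.828×10²⁶ = 4.98×10²⁶ W.
Flux: S = L/(4πd²) = 4.98×10²⁶/(4π×(2.21×10¹¹)²) = 811 W m⁻².
Energy balance: absorbed = emitted ⇒ πR²·S(1−A) = 4πR²·σT_eq⁴, so T_eq⁴ = S(1−A)/(4σ).
T_eq = [811 × 0.73 / (4 × 5.67×10⁻⁸)]^(1/4) = (2.61×10⁹)^(1/4) = 226 K.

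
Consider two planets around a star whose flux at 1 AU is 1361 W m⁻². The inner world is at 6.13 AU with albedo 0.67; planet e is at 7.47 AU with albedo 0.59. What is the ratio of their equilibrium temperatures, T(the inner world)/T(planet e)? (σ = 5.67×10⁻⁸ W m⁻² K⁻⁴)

T₁/T₂ ≈ 1.046

T_eq = [S₀(1−A)/(4σd²)]^(1/4), so T ∝ (1−A)^(1/4) / √d.
T₁ = [1361×0.33/(4×5.67×10⁻⁸×6.13²)]^(1/4) = 85.20 K.
T₂ = [1361×0.41/(4×5.67×10⁻⁸×7.47²)]^(1/4) = 81.49 K.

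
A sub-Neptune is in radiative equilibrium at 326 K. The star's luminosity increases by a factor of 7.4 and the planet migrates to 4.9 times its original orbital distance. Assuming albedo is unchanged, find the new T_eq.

T_eq ≈ 243 K

T_eq ∝ L^(1/4) · d^(−1/2).
T′ = 326 × 7.4^(1/4) / 4.9^(1/2) = 243 K.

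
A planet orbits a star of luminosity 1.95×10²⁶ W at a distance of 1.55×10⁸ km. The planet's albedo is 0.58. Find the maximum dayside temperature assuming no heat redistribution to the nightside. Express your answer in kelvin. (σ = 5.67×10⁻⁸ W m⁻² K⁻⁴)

T_ss ≈ 263 K

d = 1.55×10⁸ km = 1.55×10¹¹ m.
Flux: S = L/(4πd²) = 1.95×10²⁶/(4π×(1.55×10¹¹)²) = 646 W m⁻².
With no redistribution each surface element balances locally: S(1−A) = σT⁴.
T = [646 × 0.42 / 5.67×10⁻⁸]^(1/4) = (4.78×10⁹)^(1/4) = 263 K.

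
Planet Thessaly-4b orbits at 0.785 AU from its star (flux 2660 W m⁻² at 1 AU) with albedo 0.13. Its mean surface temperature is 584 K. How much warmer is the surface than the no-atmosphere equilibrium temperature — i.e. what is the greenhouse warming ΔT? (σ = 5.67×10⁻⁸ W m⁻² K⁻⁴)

S = 2660/0.785² = 4317 W m⁻².
T_eq = [S(1−A)/(4σ)]^(1/4) = [4317×0.87/(4×5.67×10⁻⁸)]^(1/4) = 358.7 K.
ΔT = T_surf − T_eq = 584 − 358.7.

ΔT ≈ 225.3 K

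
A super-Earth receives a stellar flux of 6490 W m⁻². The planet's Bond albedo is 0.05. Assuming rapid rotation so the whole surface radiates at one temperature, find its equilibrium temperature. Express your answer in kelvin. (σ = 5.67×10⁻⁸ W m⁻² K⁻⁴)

T_eq ≈ 406 K

Energy balance: absorbed = emitted ⇒ πR²·S(1−A) = 4πR²·σT_eq⁴, so T_eq⁴ = S(1−A)/(4σ).
T_eq = [6490 × 0.95 / (4 × 5.67×10⁻⁸)]^(1/4) = (2.72×10¹⁰)^(1/4) = 406 K.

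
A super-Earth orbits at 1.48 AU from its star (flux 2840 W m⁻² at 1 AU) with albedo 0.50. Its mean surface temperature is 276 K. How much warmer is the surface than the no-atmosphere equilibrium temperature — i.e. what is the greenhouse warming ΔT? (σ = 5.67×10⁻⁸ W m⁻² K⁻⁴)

S = 2840/1.48² = 1297 W m⁻².
T_eq = [S(1−A)/(4σ)]^(1/4) = [1297×0.50/(4×5.67×10⁻⁸)]^(1/4) = 231.2 K.
ΔT = T_surf − T_eq = 276 − 231.2.

ΔT ≈ 44.8 K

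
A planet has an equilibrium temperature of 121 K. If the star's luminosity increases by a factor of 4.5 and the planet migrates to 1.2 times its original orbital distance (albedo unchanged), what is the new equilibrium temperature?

T_eq ∝ L^(1/4) · d^(−1/2).
T′ = 121 × 4.5^(1/4) / 1.2^(1/2) = 161 K.

T_eq ≈ 161 K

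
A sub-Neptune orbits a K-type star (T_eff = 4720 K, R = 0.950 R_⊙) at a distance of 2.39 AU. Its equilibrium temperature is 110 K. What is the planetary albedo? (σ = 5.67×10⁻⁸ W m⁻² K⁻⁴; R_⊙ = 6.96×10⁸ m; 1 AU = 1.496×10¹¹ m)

R_⋆ = 0.950 × 6.96×10⁸ = 6.61×10⁸ m.
d = 2.39 AU = 3.58×10¹¹ m.
L = 4πR_⋆²σT_⋆⁴ = 4π(6.61×10⁸)² × 5.67×10⁻⁸ × (4720)⁴ = 1.55×10²⁶ W.
S = L/(4πd²) = 96.2 W m⁻².
From T_eq⁴ = S(1−A)/(4σ): 1−A = 4σT_eq⁴/S.
1−A = 4 × 5.67×10⁻⁸ × (110)⁴ / 96.2 = 0.345.

A ≈ 0.65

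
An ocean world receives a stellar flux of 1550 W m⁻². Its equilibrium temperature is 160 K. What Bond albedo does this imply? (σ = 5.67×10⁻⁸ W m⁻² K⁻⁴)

From T_eq⁴ = S(1−A)/(4σ): 1−A = 4σT_eq⁴/S.
1−A = 4 × 5.67×10⁻⁸ × (160)⁴ / 1550 = 0.096.

A ≈ 0.90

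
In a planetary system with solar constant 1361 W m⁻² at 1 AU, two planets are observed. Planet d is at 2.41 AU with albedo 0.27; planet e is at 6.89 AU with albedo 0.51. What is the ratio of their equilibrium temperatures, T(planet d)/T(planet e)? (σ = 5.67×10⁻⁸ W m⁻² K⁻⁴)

T₁/T₂ ≈ 1.868

T_eq = [S₀(1−A)/(4σd²)]^(1/4), so T ∝ (1−A)^(1/4) / √d.
T₁ = [1361×0.73/(4×5.67×10⁻⁸×2.41²)]^(1/4) = 165.72 K.
T₂ = [1361×0.49/(4×5.67×10⁻⁸×6.89²)]^(1/4) = 88.71 K.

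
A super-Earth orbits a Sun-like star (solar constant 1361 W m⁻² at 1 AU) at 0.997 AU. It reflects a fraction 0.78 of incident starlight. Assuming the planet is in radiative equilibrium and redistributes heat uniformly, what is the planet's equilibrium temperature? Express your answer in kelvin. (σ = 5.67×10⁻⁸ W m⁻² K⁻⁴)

T_eq ≈ 191 K

Flux at 0.997 AU: S = 1361/0.997² = 1370 W m⁻².
Energy balance: absorbed = emitted ⇒ πR²·S(1−A) = 4πR²·σT_eq⁴, so T_eq⁴ = S(1−A)/(4σ).
T_eq = [1370 × 0.22 / (4 × 5.67×10⁻⁸)]^(1/4) = (1.33×10⁹)^(1/4) = 191 K.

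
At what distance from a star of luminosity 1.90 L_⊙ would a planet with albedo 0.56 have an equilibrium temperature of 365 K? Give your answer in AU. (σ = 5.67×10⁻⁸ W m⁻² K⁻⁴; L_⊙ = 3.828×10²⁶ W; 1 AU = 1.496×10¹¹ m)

d ≈ 0.532 AU

L = 1.90 × 3.828×10²⁶ = 7.27×10²⁶ W.
From T_eq⁴ = L(1−A)/(16πσd²): d = √[L(1−A)/(16πσT_eq⁴)].
d = √[7.27×10²⁶ × 0.44 / (16π × 5.67×10⁻⁸ × (365)⁴)] = 7.95×10¹⁰ m = 0.532 AU.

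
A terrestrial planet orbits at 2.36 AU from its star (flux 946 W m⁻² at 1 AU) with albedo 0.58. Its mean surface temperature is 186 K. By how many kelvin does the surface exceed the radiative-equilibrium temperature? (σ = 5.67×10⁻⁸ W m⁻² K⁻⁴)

S = 946/2.36² = 169.9 W m⁻².
T_eq = [S(1−A)/(4σ)]^(1/4) = [169.9×0.42/(4×5.67×10⁻⁸)]^(1/4) = 133.2 K.
ΔT = T_surf − T_eq = 186 − 133.2.

ΔT ≈ 52.8 K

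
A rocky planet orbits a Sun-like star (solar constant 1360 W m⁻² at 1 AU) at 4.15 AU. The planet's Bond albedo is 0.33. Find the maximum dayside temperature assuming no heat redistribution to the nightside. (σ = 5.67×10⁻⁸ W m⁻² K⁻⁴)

Flux at 4.15 AU: S = 1360/4.15² = 79.0 W m⁻².
With no redistribution each surface element balances locally: S(1−A) = σT⁴.
T = [79.0 × 0.67 / 5.67×10⁻⁸]^(1/4) = (9.33×10⁸)^(1/4) = 175 K.

T_ss ≈ 175 K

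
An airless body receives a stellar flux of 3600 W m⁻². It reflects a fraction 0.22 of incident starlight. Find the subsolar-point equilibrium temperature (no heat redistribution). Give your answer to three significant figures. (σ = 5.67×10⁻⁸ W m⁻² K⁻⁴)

T_ss ≈ 472 K

At the subsolar point the surface absorbs S(1−A) and emits σT⁴ per unit area — no factor of 4, since only the local patch is in balance.
T = [3600 × 0.78 / 5.67×10⁻⁸]^(1/4) = (4.95×10¹⁰)^(1/4) = 472 K.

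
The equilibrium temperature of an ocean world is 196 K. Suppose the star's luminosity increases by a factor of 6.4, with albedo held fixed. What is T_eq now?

T_eq ≈ 312 K

T_eq ∝ L^(1/4) · d^(−1/2).
T′ = 196 × 6.4^(1/4) = 312 K.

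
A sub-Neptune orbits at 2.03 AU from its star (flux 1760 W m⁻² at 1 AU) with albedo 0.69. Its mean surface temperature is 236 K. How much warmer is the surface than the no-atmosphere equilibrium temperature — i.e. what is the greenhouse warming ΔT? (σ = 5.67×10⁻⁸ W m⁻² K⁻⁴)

ΔT ≈ 80.6 K

S = 1760/2.03² = 427.1 W m⁻².
T_eq = [S(1−A)/(4σ)]^(1/4) = [427.1×0.31/(4×5.67×10⁻⁸)]^(1/4) = 155.4 K.
ΔT = T_surf − T_eq = 236 − 155.4.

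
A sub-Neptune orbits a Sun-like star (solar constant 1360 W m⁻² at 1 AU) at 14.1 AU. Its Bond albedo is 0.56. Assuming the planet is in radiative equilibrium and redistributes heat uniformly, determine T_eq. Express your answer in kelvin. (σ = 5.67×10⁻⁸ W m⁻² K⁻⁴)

Flux at 14.1 AU: S = 1360/14.1² = 6.84 W m⁻².
Energy balance: absorbed = emitted ⇒ πR²·S(1−A) = 4πR²·σT_eq⁴, so T_eq⁴ = S(1−A)/(4σ).
T_eq = [6.84 × 0.44 / (4 × 5.67×10⁻⁸)]^(1/4) = (1.33×10⁷)^(1/4) = 60.4 K.

T_eq ≈ 60.4 K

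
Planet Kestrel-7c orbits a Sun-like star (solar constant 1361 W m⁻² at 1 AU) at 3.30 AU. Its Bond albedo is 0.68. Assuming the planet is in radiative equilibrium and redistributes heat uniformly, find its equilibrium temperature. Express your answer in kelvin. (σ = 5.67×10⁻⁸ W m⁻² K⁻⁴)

T_eq ≈ 115 K

Flux at 3.30 AU: S = 1361/3.30² = 125 W m⁻².
Energy balance: absorbed = emitted ⇒ πR²·S(1−A) = 4πR²·σT_eq⁴, so T_eq⁴ = S(1−A)/(4σ).
T_eq = [125 × 0.32 / (4 × 5.67×10⁻⁸)]^(1/4) = (1.76×10⁸)^(1/4) = 115 K.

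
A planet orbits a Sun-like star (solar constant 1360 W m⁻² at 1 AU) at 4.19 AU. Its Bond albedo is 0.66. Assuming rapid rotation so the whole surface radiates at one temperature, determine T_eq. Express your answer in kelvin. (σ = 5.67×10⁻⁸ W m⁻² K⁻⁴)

T_eq ≈ 104 K

Flux at 4.19 AU: S = 1360/4.19² = 77.5 W m⁻².
Energy balance: absorbed = emitted ⇒ πR²·S(1−A) = 4πR²·σT_eq⁴, so T_eq⁴ = S(1−A)/(4σ).
T_eq = [77.5 × 0.34 / (4 × 5.67×10⁻⁸)]^(1/4) = (1.16×10⁸)^(1/4) = 104 K.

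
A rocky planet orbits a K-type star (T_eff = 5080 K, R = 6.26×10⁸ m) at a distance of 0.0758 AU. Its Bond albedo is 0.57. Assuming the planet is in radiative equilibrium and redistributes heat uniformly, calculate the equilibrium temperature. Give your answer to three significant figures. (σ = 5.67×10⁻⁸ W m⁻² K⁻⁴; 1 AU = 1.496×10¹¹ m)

T_eq ≈ 683 K

d = 0.0758 AU = 1.13×10¹⁰ m.
L = 4πR_⋆²σT_⋆⁴ = 4π(6.26×10⁸)² × 5.67×10⁻⁸ × (5080)⁴ = 1.86×10²⁶ W.
S = L/(4πd²) = 1.15×10⁵ W m⁻².
Energy balance: absorbed = emitted ⇒ πR²·S(1−A) = 4πR²·σT_eq⁴, so T_eq⁴ = S(1−A)/(4σ).
T_eq = [1.15×10⁵ × 0.43 / (4 × 5.67×10⁻⁸)]^(1/4) = (2.18×10¹¹)^(1/4) = 683 K.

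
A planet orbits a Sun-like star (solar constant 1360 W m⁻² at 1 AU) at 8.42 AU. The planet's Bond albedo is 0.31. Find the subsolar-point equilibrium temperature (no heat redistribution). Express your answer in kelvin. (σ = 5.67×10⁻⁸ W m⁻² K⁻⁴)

Flux at 8.42 AU: S = 1360/8.42² = 19.2 W m⁻².
At the subsolar point the surface absorbs S(1−A) and emits σT⁴ per unit area — no factor of 4, since only the local patch is in balance.
T = [19.2 × 0.69 / 5.67×10⁻⁸]^(1/4) = (2.33×10⁸)^(1/4) = 124 K.

T_ss ≈ 124 K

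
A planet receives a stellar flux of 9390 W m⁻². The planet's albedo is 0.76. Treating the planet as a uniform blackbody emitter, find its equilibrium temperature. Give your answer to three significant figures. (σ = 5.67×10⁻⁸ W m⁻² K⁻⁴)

Energy balance: absorbed = emitted ⇒ πR²·S(1−A) = 4πR²·σT_eq⁴, so T_eq⁴ = S(1−A)/(4σ).
T_eq = [9390 × 0.24 / (4 × 5.67×10⁻⁸)]^(1/4) = (9.94×10⁹)^(1/4) = 316 K.

T_eq ≈ 316 K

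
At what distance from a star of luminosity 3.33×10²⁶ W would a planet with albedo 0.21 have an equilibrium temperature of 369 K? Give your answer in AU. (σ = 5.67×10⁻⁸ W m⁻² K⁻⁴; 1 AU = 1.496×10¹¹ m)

From T_eq⁴ = L(1−A)/(16πσd²): d = √[L(1−A)/(16πσT_eq⁴)].
d = √[3.33×10²⁶ × 0.79 / (16π × 5.67×10⁻⁸ × (369)⁴)] = 7.06×10¹⁰ m = 0.472 AU.

d ≈ 0.472 AU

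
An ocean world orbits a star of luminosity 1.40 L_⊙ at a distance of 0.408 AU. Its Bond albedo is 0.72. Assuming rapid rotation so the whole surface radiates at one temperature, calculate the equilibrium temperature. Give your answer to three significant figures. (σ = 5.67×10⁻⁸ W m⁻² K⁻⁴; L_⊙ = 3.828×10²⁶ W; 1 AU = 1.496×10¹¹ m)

T_eq ≈ 345 K

d = 0.408 AU = 6.10×10¹⁰ m.
L = 1.40 × 3.828×10²⁶ = 5.36×10²⁶ W.
Flux: S = L/(4πd²) = 5.36×10²⁶/(4π×(6.10×10¹⁰)²) = 1.14×10⁴ W m⁻².
Energy balance: absorbed = emitted ⇒ πR²·S(1−A) = 4πR²·σT_eq⁴, so T_eq⁴ = S(1−A)/(4σ).
T_eq = [1.14×10⁴ × 0.28 / (4 × 5.67×10⁻⁸)]^(1/4) = (1.41×10¹⁰)^(1/4) = 345 K.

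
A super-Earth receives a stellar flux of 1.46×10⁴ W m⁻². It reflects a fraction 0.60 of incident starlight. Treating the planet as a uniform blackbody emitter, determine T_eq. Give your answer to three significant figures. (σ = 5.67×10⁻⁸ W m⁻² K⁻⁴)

Energy balance: absorbed = emitted ⇒ πR²·S(1−A) = 4πR²·σT_eq⁴, so T_eq⁴ = S(1−A)/(4σ).
T_eq = [1.46×10⁴ × 0.40 / (4 × 5.67×10⁻⁸)]^(1/4) = (2.57×10¹⁰)^(1/4) = 401 K.

T_eq ≈ 401 K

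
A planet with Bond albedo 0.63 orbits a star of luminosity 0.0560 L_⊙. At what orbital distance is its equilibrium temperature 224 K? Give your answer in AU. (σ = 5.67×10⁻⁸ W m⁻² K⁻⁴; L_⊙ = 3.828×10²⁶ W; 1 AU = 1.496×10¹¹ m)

d ≈ 0.222 AU

L = 0.0560 × 3.828×10²⁶ = 2.14×10²⁵ W.
From T_eq⁴ = L(1−A)/(16πσd²): d = √[L(1−A)/(16πσT_eq⁴)].
d = √[2.14×10²⁵ × 0.37 / (16π × 5.67×10⁻⁸ × (224)⁴)] = 3.32×10¹⁰ m = 0.222 AU.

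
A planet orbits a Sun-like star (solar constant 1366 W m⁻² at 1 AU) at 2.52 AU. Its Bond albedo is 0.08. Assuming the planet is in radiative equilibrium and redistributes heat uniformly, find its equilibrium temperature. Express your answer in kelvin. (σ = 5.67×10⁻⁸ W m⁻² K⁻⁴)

T_eq ≈ 172 K

Flux at 2.52 AU: S = 1366/2.52² = 215 W m⁻².
Energy balance: absorbed = emitted ⇒ πR²·S(1−A) = 4πR²·σT_eq⁴, so T_eq⁴ = S(1−A)/(4σ).
T_eq = [215 × 0.92 / (4 × 5.67×10⁻⁸)]^(1/4) = (8.73×10⁸)^(1/4) = 172 K.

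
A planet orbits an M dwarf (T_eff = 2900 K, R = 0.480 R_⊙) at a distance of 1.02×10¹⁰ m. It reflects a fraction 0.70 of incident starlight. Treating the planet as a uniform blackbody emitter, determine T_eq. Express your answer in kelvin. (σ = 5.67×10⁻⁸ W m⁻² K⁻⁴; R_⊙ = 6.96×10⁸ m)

R_⋆ = 0.480 × 6.96×10⁸ = 3.34×10⁸ m.
L = 4πR_⋆²σT_⋆⁴ = 4π(3.34×10⁸)² × 5.67×10⁻⁸ × (2900)⁴ = 5.62×10²⁴ W.
S = L/(4πd²) = 4300 W m⁻².
Energy balance: absorbed = emitted ⇒ πR²·S(1−A) = 4πR²·σT_eq⁴, so T_eq⁴ = S(1−A)/(4σ).
T_eq = [4300 × 0.30 / (4 × 5.67×10⁻⁸)]^(1/4) = (5.69×10⁹)^(1/4) = 275 K.

T_eq ≈ 275 K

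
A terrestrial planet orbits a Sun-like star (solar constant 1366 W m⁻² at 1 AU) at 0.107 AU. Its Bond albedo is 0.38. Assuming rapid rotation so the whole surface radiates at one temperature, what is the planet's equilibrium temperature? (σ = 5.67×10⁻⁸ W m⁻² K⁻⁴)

Flux at 0.107 AU: S = 1366/0.107² = 1.19×10⁵ W m⁻².
Energy balance: absorbed = emitted ⇒ πR²·S(1−A) = 4πR²·σT_eq⁴, so T_eq⁴ = S(1−A)/(4σ).
T_eq = [1.19×10⁵ × 0.62 / (4 × 5.67×10⁻⁸)]^(1/4) = (3.26×10¹¹)^(1/4) = 756 K.

T_eq ≈ 756 K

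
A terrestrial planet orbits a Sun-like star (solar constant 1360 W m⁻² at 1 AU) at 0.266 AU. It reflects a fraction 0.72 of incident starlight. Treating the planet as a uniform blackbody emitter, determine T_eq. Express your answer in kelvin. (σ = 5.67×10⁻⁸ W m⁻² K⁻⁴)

Flux at 0.266 AU: S = 1360/0.266² = 1.92×10⁴ W m⁻².
Energy balance: absorbed = emitted ⇒ πR²·S(1−A) = 4πR²·σT_eq⁴, so T_eq⁴ = S(1−A)/(4σ).
T_eq = [1.92×10⁴ × 0.28 / (4 × 5.67×10⁻⁸)]^(1/4) = (2.37×10¹⁰)^(1/4) = 392 K.

T_eq ≈ 392 K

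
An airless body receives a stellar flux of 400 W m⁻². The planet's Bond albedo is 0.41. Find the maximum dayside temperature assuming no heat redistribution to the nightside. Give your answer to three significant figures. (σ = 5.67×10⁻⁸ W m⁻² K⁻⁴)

With no redistribution each surface element balances locally: S(1−A) = σT⁴.
T = [400 × 0.59 / 5.67×10⁻⁸]^(1/4) = (4.16×10⁹)^(1/4) = 254 K.

T_ss ≈ 254 K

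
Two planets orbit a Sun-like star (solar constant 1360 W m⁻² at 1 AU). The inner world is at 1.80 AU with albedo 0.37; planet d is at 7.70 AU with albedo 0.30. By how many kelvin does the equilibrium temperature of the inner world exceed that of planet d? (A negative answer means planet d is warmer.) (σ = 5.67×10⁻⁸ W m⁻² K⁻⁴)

ΔT ≈ 93.1 K

T_eq = [S₀(1−A)/(4σd²)]^(1/4), so T ∝ (1−A)^(1/4) / √d.
T₁ = [1360×0.63/(4×5.67×10⁻⁸×1.80²)]^(1/4) = 184.79 K.
T₂ = [1360×0.70/(4×5.67×10⁻⁸×7.70²)]^(1/4) = 91.73 K.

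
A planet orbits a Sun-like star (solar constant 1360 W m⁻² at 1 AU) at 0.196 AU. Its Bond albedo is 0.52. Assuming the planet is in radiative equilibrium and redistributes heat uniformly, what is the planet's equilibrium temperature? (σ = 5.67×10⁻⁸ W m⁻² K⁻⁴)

Flux at 0.196 AU: S = 1360/0.196² = 3.54×10⁴ W m⁻².
Energy balance: absorbed = emitted ⇒ πR²·S(1−A) = 4πR²·σT_eq⁴, so T_eq⁴ = S(1−A)/(4σ).
T_eq = [3.54×10⁴ × 0.48 / (4 × 5.67×10⁻⁸)]^(1/4) = (7.49×10¹⁰)^(1/4) = 523 K.

T_eq ≈ 523 K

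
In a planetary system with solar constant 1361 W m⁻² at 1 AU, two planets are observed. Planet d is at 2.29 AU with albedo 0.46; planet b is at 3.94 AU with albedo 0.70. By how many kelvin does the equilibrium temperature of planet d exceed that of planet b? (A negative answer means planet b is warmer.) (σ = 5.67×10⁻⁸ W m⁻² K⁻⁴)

T_eq = [S₀(1−A)/(4σd²)]^(1/4), so T ∝ (1−A)^(1/4) / √d.
T₁ = [1361×0.54/(4×5.67×10⁻⁸×2.29²)]^(1/4) = 157.66 K.
T₂ = [1361×0.30/(4×5.67×10⁻⁸×3.94²)]^(1/4) = 103.77 K.

ΔT ≈ 53.9 K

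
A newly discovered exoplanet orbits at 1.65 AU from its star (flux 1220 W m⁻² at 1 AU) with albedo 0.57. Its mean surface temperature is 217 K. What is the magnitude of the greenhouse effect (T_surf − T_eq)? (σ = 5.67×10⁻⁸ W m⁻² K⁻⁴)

S = 1220/1.65² = 448.1 W m⁻².
T_eq = [S(1−A)/(4σ)]^(1/4) = [448.1×0.43/(4×5.67×10⁻⁸)]^(1/4) = 170.7 K.
ΔT = T_surf − T_eq = 217 − 170.7.

ΔT ≈ 46.3 K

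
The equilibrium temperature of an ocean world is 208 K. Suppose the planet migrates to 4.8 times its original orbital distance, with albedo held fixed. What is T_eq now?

T_eq ≈ 94.9 K

T_eq ∝ L^(1/4) · d^(−1/2).
T′ = 208 / 4.8^(1/2) = 94.9 K.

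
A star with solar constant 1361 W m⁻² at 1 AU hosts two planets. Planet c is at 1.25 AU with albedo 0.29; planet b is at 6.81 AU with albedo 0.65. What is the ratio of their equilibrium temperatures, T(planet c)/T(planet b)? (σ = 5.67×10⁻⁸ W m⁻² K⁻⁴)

T_eq = [S₀(1−A)/(4σd²)]^(1/4), so T ∝ (1−A)^(1/4) / √d.
T₁ = [1361×0.71/(4×5.67×10⁻⁸×1.25²)]^(1/4) = 228.51 K.
T₂ = [1361×0.35/(4×5.67×10⁻⁸×6.81²)]^(1/4) = 82.03 K.

T₁/T₂ ≈ 2.786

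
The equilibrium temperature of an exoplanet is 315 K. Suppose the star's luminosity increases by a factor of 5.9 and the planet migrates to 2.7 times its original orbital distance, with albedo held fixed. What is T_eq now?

T_eq ∝ L^(1/4) · d^(−1/2).
T′ = 315 × 5.9^(1/4) / 2.7^(1/2) = 299 K.

T_eq ≈ 299 K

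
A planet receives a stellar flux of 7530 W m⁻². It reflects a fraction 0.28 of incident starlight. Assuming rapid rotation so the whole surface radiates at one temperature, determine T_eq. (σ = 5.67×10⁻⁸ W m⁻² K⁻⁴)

T_eq ≈ 393 K

Energy balance: absorbed = emitted ⇒ πR²·S(1−A) = 4πR²·σT_eq⁴, so T_eq⁴ = S(1−A)/(4σ).
T_eq = [7530 × 0.72 / (4 × 5.67×10⁻⁸)]^(1/4) = (2.39×10¹⁰)^(1/4) = 393 K.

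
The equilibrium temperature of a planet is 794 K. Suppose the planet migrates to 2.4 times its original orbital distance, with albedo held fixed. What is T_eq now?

T_eq ∝ L^(1/4) · d^(−1/2).
T′ = 794 / 2.4^(1/2) = 513 K.

T_eq ≈ 513 K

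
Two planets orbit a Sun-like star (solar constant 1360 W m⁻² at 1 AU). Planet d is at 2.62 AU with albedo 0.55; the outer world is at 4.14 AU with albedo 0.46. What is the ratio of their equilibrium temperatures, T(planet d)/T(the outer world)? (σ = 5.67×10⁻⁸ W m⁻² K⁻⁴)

T₁/T₂ ≈ 1.201

T_eq = [S₀(1−A)/(4σd²)]^(1/4), so T ∝ (1−A)^(1/4) / √d.
T₁ = [1360×0.45/(4×5.67×10⁻⁸×2.62²)]^(1/4) = 140.81 K.
T₂ = [1360×0.54/(4×5.67×10⁻⁸×4.14²)]^(1/4) = 117.24 K.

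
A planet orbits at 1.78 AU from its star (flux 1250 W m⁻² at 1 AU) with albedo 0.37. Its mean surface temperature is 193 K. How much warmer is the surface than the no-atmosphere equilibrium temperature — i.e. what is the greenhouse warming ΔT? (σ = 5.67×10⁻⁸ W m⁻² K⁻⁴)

ΔT ≈ 11.1 K

S = 1250/1.78² = 394.5 W m⁻².
T_eq = [S(1−A)/(4σ)]^(1/4) = [394.5×0.63/(4×5.67×10⁻⁸)]^(1/4) = 181.9 K.
ΔT = T_surf − T_eq = 193 − 181.9.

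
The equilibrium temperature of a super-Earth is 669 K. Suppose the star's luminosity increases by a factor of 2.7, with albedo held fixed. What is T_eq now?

T_eq ∝ L^(1/4) · d^(−1/2).
T′ = 669 × 2.7^(1/4) = 858 K.

T_eq ≈ 858 K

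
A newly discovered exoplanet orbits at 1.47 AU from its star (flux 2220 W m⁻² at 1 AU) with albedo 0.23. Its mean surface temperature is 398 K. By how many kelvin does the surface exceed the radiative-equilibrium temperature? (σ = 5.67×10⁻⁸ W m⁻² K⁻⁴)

ΔT ≈ 155.0 K

S = 2220/1.47² = 1027 W m⁻².
T_eq = [S(1−A)/(4σ)]^(1/4) = [1027×0.77/(4×5.67×10⁻⁸)]^(1/4) = 243.0 K.
ΔT = T_surf − T_eq = 398 − 243.0.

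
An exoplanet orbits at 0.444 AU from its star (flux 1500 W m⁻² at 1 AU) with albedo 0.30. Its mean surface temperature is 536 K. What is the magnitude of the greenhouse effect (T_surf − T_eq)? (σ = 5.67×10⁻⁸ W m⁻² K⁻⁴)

S = 1500/0.444² = 7609 W m⁻².
T_eq = [S(1−A)/(4σ)]^(1/4) = [7609×0.70/(4×5.67×10⁻⁸)]^(1/4) = 391.5 K.
ΔT = T_surf − T_eq = 536 − 391.5.

ΔT ≈ 144.5 K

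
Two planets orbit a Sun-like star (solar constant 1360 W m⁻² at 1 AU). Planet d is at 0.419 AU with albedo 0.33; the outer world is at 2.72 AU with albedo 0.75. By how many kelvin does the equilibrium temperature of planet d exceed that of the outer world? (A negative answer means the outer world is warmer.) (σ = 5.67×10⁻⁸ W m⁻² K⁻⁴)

ΔT ≈ 269.6 K

T_eq = [S₀(1−A)/(4σd²)]^(1/4), so T ∝ (1−A)^(1/4) / √d.
T₁ = [1360×0.67/(4×5.67×10⁻⁸×0.419²)]^(1/4) = 388.94 K.
T₂ = [1360×0.25/(4×5.67×10⁻⁸×2.72²)]^(1/4) = 119.31 K.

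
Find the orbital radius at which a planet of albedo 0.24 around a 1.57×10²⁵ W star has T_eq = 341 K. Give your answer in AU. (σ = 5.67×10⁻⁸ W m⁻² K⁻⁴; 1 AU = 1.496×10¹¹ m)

From T_eq⁴ = L(1−A)/(16πσd²): d = √[L(1−A)/(16πσT_eq⁴)].
d = √[1.57×10²⁵ × 0.76 / (16π × 5.67×10⁻⁸ × (341)⁴)] = 1.76×10¹⁰ m = 0.118 AU.

d ≈ 0.118 AU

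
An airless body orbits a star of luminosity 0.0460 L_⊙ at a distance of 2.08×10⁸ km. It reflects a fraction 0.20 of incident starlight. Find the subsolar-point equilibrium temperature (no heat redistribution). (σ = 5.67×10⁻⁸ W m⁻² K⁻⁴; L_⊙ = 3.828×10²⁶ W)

T_ss ≈ 146 K

d = 2.08×10⁸ km = 2.08×10¹¹ m.
L = 0.0460 × 3.828×10²⁶ = 1.76×10²⁵ W.
Flux: S = L/(4πd²) = 1.76×10²⁵/(4π×(2.08×10¹¹)²) = 32.4 W m⁻².
At the subsolar point the surface absorbs S(1−A) and emits σT⁴ per unit area — no factor of 4, since only the local patch is in balance.
T = [32.4 × 0.80 / 5.67×10⁻⁸]^(1/4) = (4.57×10⁸)^(1/4) = 146 K.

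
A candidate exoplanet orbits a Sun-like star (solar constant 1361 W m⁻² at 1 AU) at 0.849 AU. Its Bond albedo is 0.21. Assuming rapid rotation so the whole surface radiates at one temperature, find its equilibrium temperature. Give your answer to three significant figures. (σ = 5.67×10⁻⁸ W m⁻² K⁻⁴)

T_eq ≈ 285 K

Flux at 0.849 AU: S = 1361/0.849² = 1890 W m⁻².
Energy balance: absorbed = emitted ⇒ πR²·S(1−A) = 4πR²·σT_eq⁴, so T_eq⁴ = S(1−A)/(4σ).
T_eq = [1890 × 0.79 / (4 × 5.67×10⁻⁸)]^(1/4) = (6.58×10⁹)^(1/4) = 285 K.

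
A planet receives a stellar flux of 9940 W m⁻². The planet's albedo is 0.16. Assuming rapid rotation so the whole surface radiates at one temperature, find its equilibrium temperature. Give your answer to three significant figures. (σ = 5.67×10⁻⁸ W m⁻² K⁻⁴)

T_eq ≈ 438 K

Energy balance: absorbed = emitted ⇒ πR²·S(1−A) = 4πR²·σT_eq⁴, so T_eq⁴ = S(1−A)/(4σ).
T_eq = [9940 × 0.84 / (4 × 5.67×10⁻⁸)]^(1/4) = (3.68×10¹⁰)^(1/4) = 438 K.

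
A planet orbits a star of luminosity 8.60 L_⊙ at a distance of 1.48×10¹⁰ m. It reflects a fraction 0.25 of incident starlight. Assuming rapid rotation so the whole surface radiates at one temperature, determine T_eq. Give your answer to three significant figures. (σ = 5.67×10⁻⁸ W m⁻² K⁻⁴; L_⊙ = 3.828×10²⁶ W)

T_eq ≈ 1410 K

L = 8.60 × 3.828×10²⁶ = 3.29×10²⁷ W.
Flux: S = L/(4πd²) = 3.29×10²⁷/(4π×(1.48×10¹⁰)²) = 1.20×10⁶ W m⁻².
Energy balance: absorbed = emitted ⇒ πR²·S(1−A) = 4πR²·σT_eq⁴, so T_eq⁴ = S(1−A)/(4σ).
T_eq = [1.20×10⁶ × 0.75 / (4 × 5.67×10⁻⁸)]^(1/4) = (3.96×10¹²)^(1/4) = 1410 K.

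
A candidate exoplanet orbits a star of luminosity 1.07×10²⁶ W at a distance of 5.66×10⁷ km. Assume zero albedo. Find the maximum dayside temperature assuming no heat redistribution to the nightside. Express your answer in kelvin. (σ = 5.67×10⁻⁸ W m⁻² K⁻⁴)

d = 5.66×10⁷ km = 5.66×10¹⁰ m.
Flux: S = L/(4πd²) = 1.07×10²⁶/(4π×(5.66×10¹⁰)²) = 2660 W m⁻².
With no redistribution each surface element balances locally: S(1−A) = σT⁴.
T = [2660 × 1.00 / 5.67×10⁻⁸]^(1/4) = (4.69×10¹⁰)^(1/4) = 465 K.

T_ss ≈ 465 K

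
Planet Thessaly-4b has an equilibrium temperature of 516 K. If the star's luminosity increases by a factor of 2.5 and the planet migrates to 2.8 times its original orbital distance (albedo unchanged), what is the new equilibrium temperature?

T_eq ∝ L^(1/4) · d^(−1/2).
T′ = 516 × 2.5^(1/4) / 2.8^(1/2) = 388 K.

T_eq ≈ 388 K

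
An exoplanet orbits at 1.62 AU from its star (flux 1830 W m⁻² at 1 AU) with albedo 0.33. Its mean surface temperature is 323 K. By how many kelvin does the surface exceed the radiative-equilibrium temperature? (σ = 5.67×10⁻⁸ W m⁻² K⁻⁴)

ΔT ≈ 110.0 K

S = 1830/1.62² = 697.3 W m⁻².
T_eq = [S(1−A)/(4σ)]^(1/4) = [697.3×0.67/(4×5.67×10⁻⁸)]^(1/4) = 213.0 K.
ΔT = T_surf − T_eq = 323 − 213.0.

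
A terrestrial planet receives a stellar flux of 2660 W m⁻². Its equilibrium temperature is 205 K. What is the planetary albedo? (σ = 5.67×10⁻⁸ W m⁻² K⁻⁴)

From T_eq⁴ = S(1−A)/(4σ): 1−A = 4σT_eq⁴/S.
1−A = 4 × 5.67×10⁻⁸ × (205)⁴ / 2660 = 0.151.

A ≈ 0.85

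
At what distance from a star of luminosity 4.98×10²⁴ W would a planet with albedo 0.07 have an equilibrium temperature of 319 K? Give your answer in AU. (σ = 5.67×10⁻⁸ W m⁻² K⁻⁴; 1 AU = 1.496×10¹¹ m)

d ≈ 0.0837 AU

From T_eq⁴ = L(1−A)/(16πσd²): d = √[L(1−A)/(16πσT_eq⁴)].
d = √[4.98×10²⁴ × 0.93 / (16π × 5.67×10⁻⁸ × (319)⁴)] = 1.25×10¹⁰ m = 0.0837 AU.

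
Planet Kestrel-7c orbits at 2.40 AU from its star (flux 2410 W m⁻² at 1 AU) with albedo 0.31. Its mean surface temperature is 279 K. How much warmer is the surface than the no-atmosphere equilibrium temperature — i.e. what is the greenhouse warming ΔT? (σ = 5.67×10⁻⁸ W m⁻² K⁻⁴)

ΔT ≈ 90.1 K

S = 2410/2.40² = 418.4 W m⁻².
T_eq = [S(1−A)/(4σ)]^(1/4) = [418.4×0.69/(4×5.67×10⁻⁸)]^(1/4) = 188.9 K.
ΔT = T_surf − T_eq = 279 − 188.9.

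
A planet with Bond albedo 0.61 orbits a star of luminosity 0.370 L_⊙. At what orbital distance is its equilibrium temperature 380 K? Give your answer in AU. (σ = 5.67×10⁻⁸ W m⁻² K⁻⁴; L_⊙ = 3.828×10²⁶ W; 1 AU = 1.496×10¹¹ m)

d ≈ 0.204 AU

L = 0.370 × 3.828×10²⁶ = 1.42×10²⁶ W.
From T_eq⁴ = L(1−A)/(16πσd²): d = √[L(1−A)/(16πσT_eq⁴)].
d = √[1.42×10²⁶ × 0.39 / (16π × 5.67×10⁻⁸ × (380)⁴)] = 3.05×10¹⁰ m = 0.204 AU.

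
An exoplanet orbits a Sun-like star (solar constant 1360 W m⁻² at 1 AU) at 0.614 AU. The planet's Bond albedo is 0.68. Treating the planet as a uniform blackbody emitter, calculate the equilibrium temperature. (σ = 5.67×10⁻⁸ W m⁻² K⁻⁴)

T_eq ≈ 267 K

Flux at 0.614 AU: S = 1360/0.614² = 3610 W m⁻².
Energy balance: absorbed = emitted ⇒ πR²·S(1−A) = 4πR²·σT_eq⁴, so T_eq⁴ = S(1−A)/(4σ).
T_eq = [3610 × 0.32 / (4 × 5.67×10⁻⁸)]^(1/4) = (5.09×10⁹)^(1/4) = 267 K.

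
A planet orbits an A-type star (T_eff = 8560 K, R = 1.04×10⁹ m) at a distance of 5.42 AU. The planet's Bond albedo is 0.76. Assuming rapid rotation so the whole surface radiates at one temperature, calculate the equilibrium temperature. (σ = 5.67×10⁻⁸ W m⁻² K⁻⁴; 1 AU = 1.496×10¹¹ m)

T_eq ≈ 152 K

d = 5.42 AU = 8.11×10¹¹ m.
L = 4πR_⋆²σT_⋆⁴ = 4π(1.04×10⁹)² × 5.67×10⁻⁸ × (8560)⁴ = 4.14×10²⁷ W.
S = L/(4πd²) = 501 W m⁻².
Energy balance: absorbed = emitted ⇒ πR²·S(1−A) = 4πR²·σT_eq⁴, so T_eq⁴ = S(1−A)/(4σ).
T_eq = [501 × 0.24 / (4 × 5.67×10⁻⁸)]^(1/4) = (5.30×10⁸)^(1/4) = 152 K.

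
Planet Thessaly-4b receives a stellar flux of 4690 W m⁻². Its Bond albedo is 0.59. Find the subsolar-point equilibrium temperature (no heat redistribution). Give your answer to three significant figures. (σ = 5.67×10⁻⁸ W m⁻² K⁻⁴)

T_ss ≈ 429 K

At the subsolar point the surface absorbs S(1−A) and emits σT⁴ per unit area — no factor of 4, since only the local patch is in balance.
T = [4690 × 0.41 / 5.67×10⁻⁸]^(1/4) = (3.39×10¹⁰)^(1/4) = 429 K.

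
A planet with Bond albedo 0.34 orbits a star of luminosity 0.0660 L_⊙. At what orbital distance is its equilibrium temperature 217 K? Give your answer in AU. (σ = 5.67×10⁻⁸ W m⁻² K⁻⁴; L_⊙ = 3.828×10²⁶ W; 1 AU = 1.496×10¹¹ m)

L = 0.0660 × 3.828×10²⁶ = 2.53×10²⁵ W.
From T_eq⁴ = L(1−A)/(16πσd²): d = √[L(1−A)/(16πσT_eq⁴)].
d = √[2.53×10²⁵ × 0.66 / (16π × 5.67×10⁻⁸ × (217)⁴)] = 5.14×10¹⁰ m = 0.343 AU.

d ≈ 0.343 AU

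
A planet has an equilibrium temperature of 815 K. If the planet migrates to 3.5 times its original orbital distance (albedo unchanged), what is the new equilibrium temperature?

T_eq ≈ 436 K

T_eq ∝ L^(1/4) · d^(−1/2).
T′ = 815 / 3.5^(1/2) = 436 K.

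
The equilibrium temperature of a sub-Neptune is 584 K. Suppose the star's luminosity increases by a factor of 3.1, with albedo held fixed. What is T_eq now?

T_eq ≈ 775 K

T_eq ∝ L^(1/4) · d^(−1/2).
T′ = 584 × 3.1^(1/4) = 775 K.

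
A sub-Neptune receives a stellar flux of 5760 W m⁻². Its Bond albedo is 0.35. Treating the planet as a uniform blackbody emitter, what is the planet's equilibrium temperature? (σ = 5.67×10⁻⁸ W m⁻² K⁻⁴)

T_eq ≈ 358 K

Energy balance: absorbed = emitted ⇒ πR²·S(1−A) = 4πR²·σT_eq⁴, so T_eq⁴ = S(1−A)/(4σ).
T_eq = [5760 × 0.65 / (4 × 5.67×10⁻⁸)]^(1/4) = (1.65×10¹⁰)^(1/4) = 358 K.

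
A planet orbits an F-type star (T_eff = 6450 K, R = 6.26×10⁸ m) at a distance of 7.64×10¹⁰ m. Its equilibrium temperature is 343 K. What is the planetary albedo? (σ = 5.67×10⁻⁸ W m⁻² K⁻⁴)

A ≈ 0.52

L = 4πR_⋆²σT_⋆⁴ = 4π(6.26×10⁸)² × 5.67×10⁻⁸ × (6450)⁴ = 4.83×10²⁶ W.
S = L/(4πd²) = 6590 W m⁻².
From T_eq⁴ = S(1−A)/(4σ): 1−A = 4σT_eq⁴/S.
1−A = 4 × 5.67×10⁻⁸ × (343)⁴ / 6590 = 0.476.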